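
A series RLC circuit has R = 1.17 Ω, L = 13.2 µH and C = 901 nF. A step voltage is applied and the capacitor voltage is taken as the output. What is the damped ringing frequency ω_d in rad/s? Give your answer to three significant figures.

For a series RLC circuit (capacitor voltage as output), ω_n = 1/√(LC) = 1/√(13.2 µH · 901 nF) = 290000 rad/s.
ζ = (R/2)·√(C/L) = (1.17/2)·√(901 nF/13.2 µH) = 0.153.
The damped frequency ω_d = ω_n√(1−ζ²) = 287000 rad/s.

ω_d ≈ 287000 rad/s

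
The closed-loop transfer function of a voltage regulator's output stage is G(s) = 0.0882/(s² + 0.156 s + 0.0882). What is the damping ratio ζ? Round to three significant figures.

Matching coefficients with s² + 2ζω_n s + ω_n² gives ω_n² = 0.0882 ⇒ ω_n = 0.297 rad/s, and ζ = 0.156/(2ω_n) = 0.263.

ζ ≈ 0.263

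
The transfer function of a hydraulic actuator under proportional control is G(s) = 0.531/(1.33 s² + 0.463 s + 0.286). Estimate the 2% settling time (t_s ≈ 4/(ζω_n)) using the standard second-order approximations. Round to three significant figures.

t_s ≈ 23.0 s

Dividing through by 1.33: denominator becomes s² + 0.3481 s + 0.2150.
So ω_n = √0.2150 = 0.464 rad/s and ζ = 0.3481/(2·0.464) = 0.375.
t_s ≈ 4/(ζω_n) = 23.0 s.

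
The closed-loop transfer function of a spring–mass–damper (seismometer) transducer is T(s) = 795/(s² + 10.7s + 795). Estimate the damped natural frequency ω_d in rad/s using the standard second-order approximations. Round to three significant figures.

ω_n = √795 = 28.2 rad/s; ζ = 10.7/(2·28.2) = 0.190.
ω_d = 28.2·√(1 − 0.190²) = 27.7 rad/s.

ω_d ≈ 27.7 rad/s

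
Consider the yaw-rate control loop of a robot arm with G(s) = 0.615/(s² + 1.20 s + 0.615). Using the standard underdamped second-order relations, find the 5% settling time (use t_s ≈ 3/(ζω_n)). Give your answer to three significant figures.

Matching coefficients with s² + 2ζω_n s + ω_n² gives ω_n² = 0.615 ⇒ ω_n = 0.784 rad/s, and ζ = 1.20/(2ω_n) = 0.765.
t_s ≈ 3/(ζω_n) = 3/(0.765·0.784) = 5.00 s.

t_s ≈ 5.00 s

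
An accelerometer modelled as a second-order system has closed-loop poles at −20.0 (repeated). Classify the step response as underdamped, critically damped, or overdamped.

critically damped

Since there is a repeated negative-real pole, the response is critically damped.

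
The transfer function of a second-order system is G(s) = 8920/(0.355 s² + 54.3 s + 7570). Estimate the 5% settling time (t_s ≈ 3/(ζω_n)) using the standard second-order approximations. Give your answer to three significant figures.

Dividing through by 0.355: denominator becomes s² + 153.0 s + 21320.
So ω_n = √21320 = 146 rad/s and ζ = 153.0/(2·146) = 0.524.
t_s ≈ 3/(ζω_n) = 0.0392 s.

t_s ≈ 0.0392 s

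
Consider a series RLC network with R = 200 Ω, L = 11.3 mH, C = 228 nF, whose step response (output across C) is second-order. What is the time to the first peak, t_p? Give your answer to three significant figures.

t_p ≈ 0.000178 s

For a series RLC circuit (capacitor voltage as output), ω_n = 1/√(LC) = 1/√(11.3 mH · 228 nF) = 19700 rad/s.
ζ = (R/2)·√(C/L) = (200/2)·√(228 nF/11.3 mH) = 0.449.
ω_d = 19700·√(1 − 0.449²) = 17600 rad/s. t_p = π/ω_d = 0.000178 s.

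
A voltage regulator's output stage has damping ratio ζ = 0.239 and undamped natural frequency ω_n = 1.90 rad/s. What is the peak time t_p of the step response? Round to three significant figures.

The damped frequency is ω_d = ω_n√(1−ζ²) = 1.90·√(1−0.0571) = 1.84 rad/s.
Peak time t_p = π/ω_d = π/1.84 = 1.70 s.

t_p ≈ 1.70 s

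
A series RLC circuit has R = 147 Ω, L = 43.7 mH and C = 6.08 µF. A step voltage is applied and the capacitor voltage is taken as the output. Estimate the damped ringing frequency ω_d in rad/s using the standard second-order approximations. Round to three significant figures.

ω_d ≈ 967 rad/s

For a series RLC circuit (capacitor voltage as output), ω_n = 1/√(LC) = 1/√(43.7 mH · 6.08 µF) = 1940 rad/s.
ζ = (R/2)·√(C/L) = (147/2)·√(6.08 µF/43.7 mH) = 0.867.
The damped frequency ω_d = ω_n√(1−ζ²) = 967 rad/s.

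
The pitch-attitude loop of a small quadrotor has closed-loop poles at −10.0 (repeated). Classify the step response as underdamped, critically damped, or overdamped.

Since there is a repeated negative-real pole, the response is critically damped.

critically damped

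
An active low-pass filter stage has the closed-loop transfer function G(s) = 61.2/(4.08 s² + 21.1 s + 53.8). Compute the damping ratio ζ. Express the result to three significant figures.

ζ ≈ 0.712

Dividing through by 4.08: denominator becomes s² + 5.172 s + 13.19.
So ω_n = √13.19 = 3.63 rad/s and ζ = 5.172/(2·3.63) = 0.712.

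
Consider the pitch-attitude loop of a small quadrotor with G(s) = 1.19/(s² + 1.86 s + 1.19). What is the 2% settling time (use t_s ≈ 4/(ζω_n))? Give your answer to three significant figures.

ω_n = √1.19 = 1.09 rad/s; ζ = 1.86/(2·1.09) = 0.853.
t_s ≈ 4/(ζω_n) = 4/(0.853·1.09) = 4.30 s.

t_s ≈ 4.30 s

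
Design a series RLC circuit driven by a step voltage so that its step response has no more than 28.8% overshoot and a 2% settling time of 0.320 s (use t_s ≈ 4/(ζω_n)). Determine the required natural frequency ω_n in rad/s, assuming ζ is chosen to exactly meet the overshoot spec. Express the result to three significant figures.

ω_n ≈ 33.9 rad/s

ζ = −ln(OS)/√(π² + (ln OS)²). With OS = 0.288, ln OS = −1.245 and ζ = 1.245/3.379 = 0.368.
Then ω_n = 4/(ζ t_s) = 4/(0.368 × 0.320) = 33.9 rad/s.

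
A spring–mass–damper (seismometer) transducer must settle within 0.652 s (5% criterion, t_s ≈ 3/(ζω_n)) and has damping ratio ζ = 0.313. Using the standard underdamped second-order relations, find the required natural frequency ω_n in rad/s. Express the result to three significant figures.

Rearranging t_s ≈ 3/(ζω_n) gives ω_n = 3/(ζ·t_s) = 3/(0.313 × 0.652) = 14.7 rad/s.

ω_n ≈ 14.7 rad/s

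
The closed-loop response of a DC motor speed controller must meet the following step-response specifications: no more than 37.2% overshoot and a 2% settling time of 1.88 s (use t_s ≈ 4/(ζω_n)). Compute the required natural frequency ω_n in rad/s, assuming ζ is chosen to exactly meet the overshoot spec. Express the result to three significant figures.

ζ = −ln(OS)/√(π² + (ln OS)²). With OS = 0.372, ln OS = −0.9889 and ζ = 0.9889/3.294 = 0.300.
From t_s ≈ 4/(ζω_n): ω_n = 4/(ζ·t_s) = 4/(0.300·1.88) = 7.09 rad/s.

ω_n ≈ 7.09 rad/s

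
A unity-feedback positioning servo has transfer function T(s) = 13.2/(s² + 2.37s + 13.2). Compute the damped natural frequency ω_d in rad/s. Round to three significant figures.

Matching coefficients with s² + 2ζω_n s + ω_n² gives ω_n² = 13.2 ⇒ ω_n = 3.63 rad/s, and ζ = 2.37/(2ω_n) = 0.326.
ω_d = ω_n√(1−ζ²) = 3.43 rad/s.

ω_d ≈ 3.43 rad/s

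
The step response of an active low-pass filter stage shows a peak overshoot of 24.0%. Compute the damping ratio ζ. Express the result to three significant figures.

ζ ≈ 0.414

From %OS = 100·exp(−πζ/√(1−ζ²)), invert to get ζ = −ln(OS)/√(π² + ln²(OS)) with OS = 0.240.
−ln 0.240 = 1.427, so ζ = 1.427/√(π² + 2.037) = 0.414.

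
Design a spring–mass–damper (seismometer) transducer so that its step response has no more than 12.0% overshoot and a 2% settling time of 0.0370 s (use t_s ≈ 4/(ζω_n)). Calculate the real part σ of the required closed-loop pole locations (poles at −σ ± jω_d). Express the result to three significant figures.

The settling-time spec alone fixes σ = ζω_n = 4/t_s = 4/0.0370 = 108.
(Overshoot then fixes ζ = 0.559 and hence ω_d = σ·√(1−ζ²)/ζ = 160 rad/s.)

σ ≈ 108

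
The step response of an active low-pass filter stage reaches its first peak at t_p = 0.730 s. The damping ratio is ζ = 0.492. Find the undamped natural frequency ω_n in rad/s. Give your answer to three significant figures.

ω_n ≈ 4.94 rad/s

Peak time t_p = π/ω_d, so ω_d = π/t_p = π/0.730 = 4.30 rad/s.
ω_n = ω_d/√(1−ζ²) = 4.30/√0.758 = 4.94 rad/s.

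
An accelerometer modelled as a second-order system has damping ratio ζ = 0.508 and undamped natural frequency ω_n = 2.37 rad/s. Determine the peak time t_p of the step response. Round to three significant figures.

t_p ≈ 1.54 s

The damped frequency is ω_d = ω_n√(1−ζ²) = 2.37·√(1−0.258) = 2.04 rad/s.
Peak time t_p = π/ω_d = π/2.04 = 1.54 s.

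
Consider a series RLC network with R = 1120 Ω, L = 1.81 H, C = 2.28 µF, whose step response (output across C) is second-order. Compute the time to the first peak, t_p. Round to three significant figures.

For a series RLC circuit (capacitor voltage as output), ω_n = 1/√(LC) = 1/√(1.81 H · 2.28 µF) = 492 rad/s.
ζ = (R/2)·√(C/L) = (1120/2)·√(2.28 µF/1.81 H) = 0.629.
The damped frequency ω_d = ω_n√(1−ζ²) = 383 rad/s. t_p = π/ω_d = 0.00821 s.

t_p ≈ 0.00821 s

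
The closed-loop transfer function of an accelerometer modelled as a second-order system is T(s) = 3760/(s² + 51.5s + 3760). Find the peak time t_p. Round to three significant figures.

t_p ≈ 0.0565 s

Matching coefficients with s² + 2ζω_n s + ω_n² gives ω_n² = 3760 ⇒ ω_n = 61.3 rad/s, and ζ = 51.5/(2ω_n) = 0.420.
The damped frequency ω_d = ω_n√(1−ζ²) = 55.7 rad/s. Then t_p = π/ω_d = 0.0565 s.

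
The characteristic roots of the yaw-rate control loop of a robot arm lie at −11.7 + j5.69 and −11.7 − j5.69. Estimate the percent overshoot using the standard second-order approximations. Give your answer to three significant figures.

With σ = 11.7, ω_d = 5.69: ω_n = √(σ²+ω_d²) = 13.0 rad/s, ζ = σ/ω_n = 0.899.
%OS = 100 e^{−πζ/√(1−ζ²)} with ζ = 0.899 gives 0.157%.

%OS ≈ 0.157%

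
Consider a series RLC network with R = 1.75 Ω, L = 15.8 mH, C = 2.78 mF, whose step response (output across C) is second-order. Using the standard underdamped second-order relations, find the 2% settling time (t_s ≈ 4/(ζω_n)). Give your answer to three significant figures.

For a series RLC circuit (capacitor voltage as output), ω_n = 1/√(LC) = 1/√(15.8 mH · 2.78 mF) = 151 rad/s.
ζ = (R/2)·√(C/L) = (1.75/2)·√(2.78 mF/15.8 mH) = 0.367.
t_s ≈ 4/(ζω_n) = 0.0722 s.

t_s ≈ 0.0722 s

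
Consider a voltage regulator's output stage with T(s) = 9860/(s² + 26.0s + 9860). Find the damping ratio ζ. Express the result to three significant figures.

Comparing the denominator to s² + 2ζω_n s + ω_n²: ω_n = √9860 = 99.3 rad/s, and 2ζω_n = 26.0 so ζ = 26.0/(2·99.3) = 0.131.

ζ ≈ 0.131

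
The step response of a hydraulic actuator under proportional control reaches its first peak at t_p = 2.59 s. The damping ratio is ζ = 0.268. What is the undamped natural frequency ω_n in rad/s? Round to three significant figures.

Peak time t_p = π/ω_d, so ω_d = π/t_p = π/2.59 = 1.21 rad/s.
ω_n = ω_d/√(1−ζ²) = 1.21/√0.928 = 1.26 rad/s.

ω_n ≈ 1.26 rad/s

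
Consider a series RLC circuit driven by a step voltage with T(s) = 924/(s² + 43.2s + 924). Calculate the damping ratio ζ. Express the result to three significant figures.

ζ ≈ 0.711

Comparing the denominator to s² + 2ζω_n s + ω_n²: ω_n = √924 = 30.4 rad/s, and 2ζω_n = 43.2 so ζ = 43.2/(2·30.4) = 0.711.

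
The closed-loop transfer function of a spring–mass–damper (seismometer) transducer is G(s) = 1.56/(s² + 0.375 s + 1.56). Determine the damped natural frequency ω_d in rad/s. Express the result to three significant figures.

ω_n = √1.56 = 1.25 rad/s; ζ = 0.375/(2·1.25) = 0.150.
ω_d = ω_n√(1−ζ²) = 1.23 rad/s.

ω_d ≈ 1.23 rad/s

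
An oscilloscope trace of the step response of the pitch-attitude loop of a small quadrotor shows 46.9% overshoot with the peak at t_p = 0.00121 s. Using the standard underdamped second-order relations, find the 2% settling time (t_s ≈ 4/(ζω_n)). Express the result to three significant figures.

t_s ≈ 0.00639 s

From the overshoot, ζ = −ln(OS)/√(π²+ln²(OS)) = 0.234.
From t_p = π/ω_d, ω_d = π/0.00121 = 2600 rad/s, so ω_n = ω_d/√(1−ζ²) = 2670 rad/s.
t_s ≈ 4/(ζω_n) = 4/(0.234·2670) = 0.00639 s.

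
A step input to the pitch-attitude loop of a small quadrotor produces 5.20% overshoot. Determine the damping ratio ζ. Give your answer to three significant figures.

ζ ≈ 0.685

Inverting the overshoot relation: ζ = |ln 0.0520|/√(π² + ln²0.0520) = 0.685.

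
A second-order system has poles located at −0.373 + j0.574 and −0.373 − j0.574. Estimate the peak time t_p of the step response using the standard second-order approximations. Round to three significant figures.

t_p ≈ 5.47 s

t_p = π/ω_d with ω_d = 0.574 (the imaginary part), so t_p = 5.47 s.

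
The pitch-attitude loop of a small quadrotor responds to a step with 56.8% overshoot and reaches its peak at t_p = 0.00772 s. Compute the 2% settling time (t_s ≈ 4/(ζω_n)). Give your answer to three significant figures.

t_s ≈ 0.0546 s

The overshoot fixes ζ = −ln(OS)/√(π²+ln²(OS)) = 0.177.
t_p = π/ω_d ⇒ ω_d = 407 rad/s; then ω_n = ω_d/√(1−ζ²) = 413 rad/s.
t_s ≈ 4/(ζω_n) = 4/(0.177·413) = 0.0546 s.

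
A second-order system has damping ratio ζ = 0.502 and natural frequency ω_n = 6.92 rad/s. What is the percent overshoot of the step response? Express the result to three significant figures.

%OS ≈ 16.1%

For an underdamped second-order system, %OS = 100·exp(−πζ/√(1−ζ²)).
πζ/√(1−ζ²) = π·0.502/√(1−0.252) = 1.823, so %OS = 100·e^(−1.823) = 16.1%.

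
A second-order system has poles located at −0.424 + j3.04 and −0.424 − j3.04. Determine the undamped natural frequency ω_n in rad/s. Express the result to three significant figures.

The poles are at −σ ± jω_d with σ = 0.424 and ω_d = 3.04, so ω_n = √(σ²+ω_d²) = 3.07 rad/s and ζ = σ/ω_n = 0.138.

ω_n ≈ 3.07 rad/s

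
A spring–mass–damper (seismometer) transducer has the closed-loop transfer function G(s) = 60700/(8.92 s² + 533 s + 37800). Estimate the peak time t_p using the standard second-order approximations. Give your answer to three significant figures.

t_p ≈ 0.0543 s

Dividing through by 8.92: denominator becomes s² + 59.75 s + 4238.
So ω_n = √4238 = 65.1 rad/s and ζ = 59.75/(2·65.1) = 0.459.
The damped frequency ω_d = ω_n√(1−ζ²) = 57.8 rad/s. t_p = π/ω_d = 0.0543 s.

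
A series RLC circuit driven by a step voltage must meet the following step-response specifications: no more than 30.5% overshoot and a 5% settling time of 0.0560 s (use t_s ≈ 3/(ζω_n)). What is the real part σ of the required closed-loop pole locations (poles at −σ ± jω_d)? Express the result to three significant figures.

σ ≈ 53.6

The settling-time spec alone fixes σ = ζω_n = 3/t_s = 3/0.0560 = 53.6.
(Overshoot then fixes ζ = 0.354 and hence ω_d = σ·√(1−ζ²)/ζ = 142 rad/s.)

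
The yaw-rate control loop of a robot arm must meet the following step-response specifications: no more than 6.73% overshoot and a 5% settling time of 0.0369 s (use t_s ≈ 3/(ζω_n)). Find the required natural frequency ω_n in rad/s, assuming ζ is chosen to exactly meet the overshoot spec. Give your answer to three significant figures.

ω_n ≈ 125 rad/s

ζ = −ln(OS)/√(π² + (ln OS)²). With OS = 0.0673, ln OS = −2.699 and ζ = 2.699/4.141 = 0.652.
From t_s ≈ 3/(ζω_n): ω_n = 3/(ζ·t_s) = 3/(0.652·0.0369) = 125 rad/s.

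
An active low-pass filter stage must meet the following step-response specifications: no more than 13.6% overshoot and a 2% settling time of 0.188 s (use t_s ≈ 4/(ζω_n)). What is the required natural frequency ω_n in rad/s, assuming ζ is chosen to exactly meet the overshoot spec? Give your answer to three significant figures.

ζ = −ln(OS)/√(π² + (ln OS)²). With OS = 0.136, ln OS = −1.995 and ζ = 1.995/3.722 = 0.536.
Then ω_n = 4/(ζ t_s) = 4/(0.536 × 0.188) = 39.7 rad/s.

ω_n ≈ 39.7 rad/s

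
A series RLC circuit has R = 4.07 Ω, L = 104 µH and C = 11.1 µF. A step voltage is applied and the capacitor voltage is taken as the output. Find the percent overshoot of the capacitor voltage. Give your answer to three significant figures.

For a series RLC circuit (capacitor voltage as output), ω_n = 1/√(LC) = 1/√(104 µH · 11.1 µF) = 29400 rad/s.
ζ = (R/2)·√(C/L) = (4.07/2)·√(11.1 µF/104 µH) = 0.665.
Overshoot: exp(−π·0.665/√(1−0.665²)) = 0.0611, i.e. 6.11%.

%OS ≈ 6.11%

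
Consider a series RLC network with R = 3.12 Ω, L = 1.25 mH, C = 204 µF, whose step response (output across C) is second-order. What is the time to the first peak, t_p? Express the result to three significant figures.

t_p ≈ 0.00204 s

For a series RLC circuit (capacitor voltage as output), ω_n = 1/√(LC) = 1/√(1.25 mH · 204 µF) = 1980 rad/s.
ζ = (R/2)·√(C/L) = (3.12/2)·√(204 µF/1.25 mH) = 0.630.
ω_d = ω_n√(1−ζ²) = 1540 rad/s. t_p = π/ω_d = 0.00204 s.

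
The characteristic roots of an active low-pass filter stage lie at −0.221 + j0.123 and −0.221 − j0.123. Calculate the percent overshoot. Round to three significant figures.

%OS ≈ 0.354%

With σ = 0.221, ω_d = 0.123: ω_n = √(σ²+ω_d²) = 0.253 rad/s, ζ = σ/ω_n = 0.874.
Overshoot: exp(−π·0.874/√(1−0.874²)) = 0.00354, i.e. 0.354%.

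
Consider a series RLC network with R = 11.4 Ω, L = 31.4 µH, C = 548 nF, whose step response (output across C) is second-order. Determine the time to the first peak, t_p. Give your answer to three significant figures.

t_p ≈ 0.0000198 s

For a series RLC circuit (capacitor voltage as output), ω_n = 1/√(LC) = 1/√(31.4 µH · 548 nF) = 241000 rad/s.
ζ = (R/2)·√(C/L) = (11.4/2)·√(548 nF/31.4 µH) = 0.753.
ω_d = ω_n√(1−ζ²) = 159000 rad/s. t_p = π/ω_d = 0.0000198 s.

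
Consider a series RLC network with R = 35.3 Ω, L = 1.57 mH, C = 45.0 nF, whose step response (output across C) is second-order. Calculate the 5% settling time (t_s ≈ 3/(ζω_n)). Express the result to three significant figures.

t_s ≈ 0.000267 s

For a series RLC circuit (capacitor voltage as output), ω_n = 1/√(LC) = 1/√(1.57 mH · 45.0 nF) = 119000 rad/s.
ζ = (R/2)·√(C/L) = (35.3/2)·√(45.0 nF/1.57 mH) = 0.0945.
t_s ≈ 3/(ζω_n) = 0.000267 s.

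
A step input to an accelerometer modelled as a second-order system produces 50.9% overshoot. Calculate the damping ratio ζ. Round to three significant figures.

ζ ≈ 0.210

ζ = −ln(OS)/√(π² + (ln OS)²). With OS = 0.509, ln OS = −0.6753 and ζ = 0.6753/3.213 = 0.210.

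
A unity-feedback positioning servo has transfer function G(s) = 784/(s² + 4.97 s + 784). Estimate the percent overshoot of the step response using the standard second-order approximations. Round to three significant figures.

Comparing the denominator to s² + 2ζω_n s + ω_n²: ω_n = √784 = 28.0 rad/s, and 2ζω_n = 4.97 so ζ = 4.97/(2·28.0) = 0.0887.
%OS = 100 e^{−πζ/√(1−ζ²)} with ζ = 0.0887 gives 75.6%.

%OS ≈ 75.6%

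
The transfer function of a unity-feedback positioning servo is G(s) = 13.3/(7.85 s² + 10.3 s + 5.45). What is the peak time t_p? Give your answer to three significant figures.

t_p ≈ 6.12 s

Dividing through by 7.85: denominator becomes s² + 1.312 s + 0.6943.
So ω_n = √0.6943 = 0.833 rad/s and ζ = 1.312/(2·0.833) = 0.787.
The damped frequency ω_d = ω_n√(1−ζ²) = 0.514 rad/s. t_p = π/ω_d = 6.12 s.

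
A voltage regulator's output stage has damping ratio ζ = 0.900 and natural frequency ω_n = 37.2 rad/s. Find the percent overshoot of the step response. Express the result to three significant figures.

%OS ≈ 0.152%

For an underdamped second-order system, %OS = 100·exp(−πζ/√(1−ζ²)).
πζ/√(1−ζ²) = π·0.900/√(1−0.810) = 6.487, so %OS = 100·e^(−6.487) = 0.152%.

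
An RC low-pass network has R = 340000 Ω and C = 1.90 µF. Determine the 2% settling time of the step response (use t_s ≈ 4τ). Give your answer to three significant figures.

t_s ≈ 2.58 s

τ = RC = 340000 × 1.90 µF = 0.646 s.
t_s ≈ 4τ = 2.58 s.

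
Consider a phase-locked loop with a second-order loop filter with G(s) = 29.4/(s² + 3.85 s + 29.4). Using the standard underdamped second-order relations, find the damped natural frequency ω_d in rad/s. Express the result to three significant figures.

ω_d ≈ 5.07 rad/s

Comparing the denominator to s² + 2ζω_n s + ω_n²: ω_n = √29.4 = 5.42 rad/s, and 2ζω_n = 3.85 so ζ = 3.85/(2·5.42) = 0.355.
The damped frequency ω_d = ω_n√(1−ζ²) = 5.07 rad/s.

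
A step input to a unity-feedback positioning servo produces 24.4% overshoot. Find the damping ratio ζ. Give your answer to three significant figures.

ζ ≈ 0.410

ζ = −ln(OS)/√(π² + (ln OS)²). With OS = 0.244, ln OS = −1.411 and ζ = 1.411/3.444 = 0.410.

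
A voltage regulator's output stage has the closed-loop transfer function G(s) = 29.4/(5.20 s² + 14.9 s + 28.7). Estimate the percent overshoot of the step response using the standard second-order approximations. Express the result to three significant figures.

%OS ≈ 8.92%

Dividing through by 5.20: denominator becomes s² + 2.865 s + 5.519.
So ω_n = √5.519 = 2.35 rad/s and ζ = 2.865/(2·2.35) = 0.610.
%OS = 100·exp(−πζ/√(1−ζ²)) = 8.92%.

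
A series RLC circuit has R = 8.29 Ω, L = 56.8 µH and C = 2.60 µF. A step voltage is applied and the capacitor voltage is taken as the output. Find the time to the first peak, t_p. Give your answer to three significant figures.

For a series RLC circuit (capacitor voltage as output), ω_n = 1/√(LC) = 1/√(56.8 µH · 2.60 µF) = 82300 rad/s.
ζ = (R/2)·√(C/L) = (8.29/2)·√(2.60 µF/56.8 µH) = 0.887.
ω_d = ω_n√(1−ζ²) = 38000 rad/s. t_p = π/ω_d = 0.0000826 s.

t_p ≈ 0.0000826 s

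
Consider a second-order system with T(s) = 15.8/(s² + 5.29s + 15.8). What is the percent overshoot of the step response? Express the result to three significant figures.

Comparing the denominator to s² + 2ζω_n s + ω_n²: ω_n = √15.8 = 3.97 rad/s, and 2ζω_n = 5.29 so ζ = 5.29/(2·3.97) = 0.665.
Overshoot: exp(−π·0.665/√(1−0.665²)) = 0.0608, i.e. 6.08%.

%OS ≈ 6.08%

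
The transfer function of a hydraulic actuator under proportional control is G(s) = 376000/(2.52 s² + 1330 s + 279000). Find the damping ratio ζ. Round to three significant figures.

Dividing through by 2.52: denominator becomes s² + 527.8 s + 110700.
So ω_n = √110700 = 333 rad/s and ζ = 527.8/(2·333) = 0.793.

ζ ≈ 0.793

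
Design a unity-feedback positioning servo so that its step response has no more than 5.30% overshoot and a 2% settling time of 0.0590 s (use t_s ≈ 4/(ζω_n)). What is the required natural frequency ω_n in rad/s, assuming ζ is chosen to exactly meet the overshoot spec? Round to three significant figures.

From %OS = 100·exp(−πζ/√(1−ζ²)), invert to get ζ = −ln(OS)/√(π² + ln²(OS)) with OS = 0.0530.
−ln 0.0530 = 2.937, so ζ = 2.937/√(π² + 8.629) = 0.683.
From t_s ≈ 4/(ζω_n): ω_n = 4/(ζ·t_s) = 4/(0.683·0.0590) = 99.3 rad/s.

ω_n ≈ 99.3 rad/s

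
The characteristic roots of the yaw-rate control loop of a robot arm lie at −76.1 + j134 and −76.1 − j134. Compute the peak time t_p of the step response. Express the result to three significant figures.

t_p = π/ω_d with ω_d = 134 (the imaginary part), so t_p = 0.0234 s.

t_p ≈ 0.0234 s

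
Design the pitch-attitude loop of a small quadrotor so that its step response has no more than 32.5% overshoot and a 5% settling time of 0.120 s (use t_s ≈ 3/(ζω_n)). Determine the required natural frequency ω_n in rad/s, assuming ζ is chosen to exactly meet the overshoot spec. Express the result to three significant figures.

Inverting the overshoot relation: ζ = |ln 0.325|/√(π² + ln²0.325) = 0.337.
Then ω_n = 3/(ζ t_s) = 3/(0.337 × 0.120) = 74.2 rad/s.

ω_n ≈ 74.2 rad/s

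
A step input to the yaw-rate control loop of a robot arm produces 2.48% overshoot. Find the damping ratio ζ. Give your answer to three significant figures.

ζ = −ln(OS)/√(π² + (ln OS)²). With OS = 0.0248, ln OS = −3.697 and ζ = 3.697/4.851 = 0.762.

ζ ≈ 0.762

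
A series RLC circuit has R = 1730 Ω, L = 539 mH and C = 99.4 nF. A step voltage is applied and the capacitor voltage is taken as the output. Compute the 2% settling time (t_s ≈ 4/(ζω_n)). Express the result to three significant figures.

For a series RLC circuit (capacitor voltage as output), ω_n = 1/√(LC) = 1/√(539 mH · 99.4 nF) = 4320 rad/s.
ζ = (R/2)·√(C/L) = (1730/2)·√(99.4 nF/539 mH) = 0.371.
t_s ≈ 4/(ζω_n) = 0.00249 s.

t_s ≈ 0.00249 s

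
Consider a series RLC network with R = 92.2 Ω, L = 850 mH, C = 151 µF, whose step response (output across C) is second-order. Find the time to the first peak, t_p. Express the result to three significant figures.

For a series RLC circuit (capacitor voltage as output), ω_n = 1/√(LC) = 1/√(850 mH · 151 µF) = 88.3 rad/s.
ζ = (R/2)·√(C/L) = (92.2/2)·√(151 µF/850 mH) = 0.614.
The damped frequency ω_d = ω_n√(1−ζ²) = 69.6 rad/s. t_p = π/ω_d = 0.0451 s.

t_p ≈ 0.0451 s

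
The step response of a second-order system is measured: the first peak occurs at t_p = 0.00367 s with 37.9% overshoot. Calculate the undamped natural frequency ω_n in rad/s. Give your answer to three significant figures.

ζ from %OS: ζ = |ln 0.379|/√(π²+ln²0.379) = 0.295.
t_p = π/ω_d ⇒ ω_d = 856 rad/s; then ω_n = ω_d/√(1−ζ²) = 896 rad/s.

ω_n ≈ 896 rad/s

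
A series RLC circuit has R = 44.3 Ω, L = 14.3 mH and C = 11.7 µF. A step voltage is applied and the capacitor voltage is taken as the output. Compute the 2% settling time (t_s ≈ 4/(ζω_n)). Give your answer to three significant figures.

For a series RLC circuit (capacitor voltage as output), ω_n = 1/√(LC) = 1/√(14.3 mH · 11.7 µF) = 2440 rad/s.
ζ = (R/2)·√(C/L) = (44.3/2)·√(11.7 µF/14.3 mH) = 0.634.
t_s ≈ 4/(ζω_n) = 0.00258 s.

t_s ≈ 0.00258 s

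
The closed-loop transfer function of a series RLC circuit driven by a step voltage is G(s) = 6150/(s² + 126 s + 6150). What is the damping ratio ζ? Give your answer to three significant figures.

ζ ≈ 0.803

Comparing the denominator to s² + 2ζω_n s + ω_n²: ω_n = √6150 = 78.4 rad/s, and 2ζω_n = 126 so ζ = 126/(2·78.4) = 0.803.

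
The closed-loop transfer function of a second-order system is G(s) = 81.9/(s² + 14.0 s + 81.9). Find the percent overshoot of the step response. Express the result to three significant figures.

Matching coefficients with s² + 2ζω_n s + ω_n² gives ω_n² = 81.9 ⇒ ω_n = 9.05 rad/s, and ζ = 14.0/(2ω_n) = 0.773.
%OS = 100 e^{−πζ/√(1−ζ²)} with ζ = 0.773 gives 2.16%.

%OS ≈ 2.16%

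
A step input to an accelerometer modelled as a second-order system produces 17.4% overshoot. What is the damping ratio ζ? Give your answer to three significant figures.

ζ ≈ 0.486

ζ = −ln(OS)/√(π² + (ln OS)²). With OS = 0.174, ln OS = −1.749 and ζ = 1.749/3.595 = 0.486.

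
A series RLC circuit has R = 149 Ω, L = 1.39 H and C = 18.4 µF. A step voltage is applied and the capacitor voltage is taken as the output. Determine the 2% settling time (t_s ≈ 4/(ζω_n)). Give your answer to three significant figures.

For a series RLC circuit (capacitor voltage as output), ω_n = 1/√(LC) = 1/√(1.39 H · 18.4 µF) = 198 rad/s.
ζ = (R/2)·√(C/L) = (149/2)·√(18.4 µF/1.39 H) = 0.271.
t_s ≈ 4/(ζω_n) = 0.0746 s.

t_s ≈ 0.0746 s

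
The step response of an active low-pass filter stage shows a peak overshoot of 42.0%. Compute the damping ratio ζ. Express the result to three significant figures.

ζ = −ln(OS)/√(π² + (ln OS)²). With OS = 0.420, ln OS = −0.8675 and ζ = 0.8675/3.259 = 0.266.

ζ ≈ 0.266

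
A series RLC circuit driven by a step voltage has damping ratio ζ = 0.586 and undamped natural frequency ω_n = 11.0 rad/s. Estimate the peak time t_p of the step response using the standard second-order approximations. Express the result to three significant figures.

The damped frequency is ω_d = ω_n√(1−ζ²) = 11.0·√(1−0.343) = 8.91 rad/s.
Peak time t_p = π/ω_d = π/8.91 = 0.352 s.

t_p ≈ 0.352 s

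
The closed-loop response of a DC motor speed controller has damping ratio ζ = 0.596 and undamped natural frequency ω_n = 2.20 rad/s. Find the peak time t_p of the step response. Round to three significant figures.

t_p ≈ 1.78 s

The damped frequency is ω_d = ω_n√(1−ζ²) = 2.20·√(1−0.355) = 1.77 rad/s.
Peak time t_p = π/ω_d = π/1.77 = 1.78 s.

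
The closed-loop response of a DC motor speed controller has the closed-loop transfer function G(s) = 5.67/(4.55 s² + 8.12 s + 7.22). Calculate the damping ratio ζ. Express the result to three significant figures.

Dividing through by 4.55: denominator becomes s² + 1.785 s + 1.587.
So ω_n = √1.587 = 1.26 rad/s and ζ = 1.785/(2·1.26) = 0.708.

ζ ≈ 0.708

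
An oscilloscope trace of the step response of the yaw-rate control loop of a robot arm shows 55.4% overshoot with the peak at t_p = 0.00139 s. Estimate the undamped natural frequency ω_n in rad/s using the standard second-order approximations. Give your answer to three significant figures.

ω_n ≈ 2300 rad/s

The overshoot fixes ζ = −ln(OS)/√(π²+ln²(OS)) = 0.185.
From t_p = π/ω_d, ω_d = π/0.00139 = 2260 rad/s, so ω_n = ω_d/√(1−ζ²) = 2300 rad/s.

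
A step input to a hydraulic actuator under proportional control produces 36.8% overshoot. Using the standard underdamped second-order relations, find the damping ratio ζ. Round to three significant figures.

ζ = −ln(OS)/√(π² + (ln OS)²). With OS = 0.368, ln OS = −0.9997 and ζ = 0.9997/3.297 = 0.303.

ζ ≈ 0.303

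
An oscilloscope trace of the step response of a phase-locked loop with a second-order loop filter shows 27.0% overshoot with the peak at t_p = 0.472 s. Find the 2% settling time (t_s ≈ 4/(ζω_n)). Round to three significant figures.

t_s ≈ 1.44 s

The overshoot fixes ζ = −ln(OS)/√(π²+ln²(OS)) = 0.385.
t_p = π/ω_d ⇒ ω_d = 6.66 rad/s; then ω_n = ω_d/√(1−ζ²) = 7.21 rad/s.
t_s ≈ 4/(ζω_n) = 4/(0.385·7.21) = 1.44 s.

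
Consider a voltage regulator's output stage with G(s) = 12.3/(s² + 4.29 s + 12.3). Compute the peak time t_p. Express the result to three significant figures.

t_p ≈ 1.13 s

Matching coefficients with s² + 2ζω_n s + ω_n² gives ω_n² = 12.3 ⇒ ω_n = 3.51 rad/s, and ζ = 4.29/(2ω_n) = 0.612.
The damped frequency ω_d = ω_n√(1−ζ²) = 2.77 rad/s. Then t_p = π/ω_d = 1.13 s.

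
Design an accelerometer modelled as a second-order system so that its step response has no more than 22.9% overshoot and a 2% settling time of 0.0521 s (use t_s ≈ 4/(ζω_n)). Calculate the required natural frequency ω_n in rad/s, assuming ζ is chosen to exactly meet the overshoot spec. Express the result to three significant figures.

From %OS = 100·exp(−πζ/√(1−ζ²)), invert to get ζ = −ln(OS)/√(π² + ln²(OS)) with OS = 0.229.
−ln 0.229 = 1.474, so ζ = 1.474/√(π² + 2.173) = 0.425.
From t_s ≈ 4/(ζω_n): ω_n = 4/(ζ·t_s) = 4/(0.425·0.0521) = 181 rad/s.

ω_n ≈ 181 rad/s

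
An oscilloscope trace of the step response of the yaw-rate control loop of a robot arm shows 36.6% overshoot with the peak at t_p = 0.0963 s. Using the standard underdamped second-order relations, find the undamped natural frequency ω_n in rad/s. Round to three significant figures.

The overshoot fixes ζ = −ln(OS)/√(π²+ln²(OS)) = 0.305.
t_p = π/ω_d ⇒ ω_d = 32.6 rad/s; then ω_n = ω_d/√(1−ζ²) = 34.3 rad/s.

ω_n ≈ 34.3 rad/s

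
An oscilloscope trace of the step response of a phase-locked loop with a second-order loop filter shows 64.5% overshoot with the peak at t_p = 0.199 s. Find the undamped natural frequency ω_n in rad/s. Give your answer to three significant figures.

ζ from %OS: ζ = |ln 0.645|/√(π²+ln²0.645) = 0.138.
t_p = π/ω_d ⇒ ω_d = 15.8 rad/s; then ω_n = ω_d/√(1−ζ²) = 15.9 rad/s.

ω_n ≈ 15.9 rad/s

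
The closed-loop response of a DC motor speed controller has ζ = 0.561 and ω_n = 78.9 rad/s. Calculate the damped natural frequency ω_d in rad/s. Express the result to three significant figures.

ω_d = ω_n√(1−ζ²) = 78.9·√0.685 = 65.3 rad/s.

ω_d ≈ 65.3 rad/s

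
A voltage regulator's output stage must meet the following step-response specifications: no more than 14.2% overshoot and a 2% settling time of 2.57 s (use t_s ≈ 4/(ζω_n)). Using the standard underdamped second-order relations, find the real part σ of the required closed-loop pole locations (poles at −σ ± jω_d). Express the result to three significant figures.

The settling-time spec alone fixes σ = ζω_n = 4/t_s = 4/2.57 = 1.56.
(Overshoot then fixes ζ = 0.528 and hence ω_d = σ·√(1−ζ²)/ζ = 2.51 rad/s.)

σ ≈ 1.56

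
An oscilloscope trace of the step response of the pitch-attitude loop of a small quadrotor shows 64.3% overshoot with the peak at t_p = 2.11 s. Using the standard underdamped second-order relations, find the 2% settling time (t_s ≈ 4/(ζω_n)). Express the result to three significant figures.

ζ from %OS: ζ = |ln 0.643|/√(π²+ln²0.643) = 0.139.
From t_p = π/ω_d, ω_d = π/2.11 = 1.49 rad/s, so ω_n = ω_d/√(1−ζ²) = 1.50 rad/s.
t_s ≈ 4/(ζω_n) = 4/(0.139·1.50) = 19.1 s.

t_s ≈ 19.1 s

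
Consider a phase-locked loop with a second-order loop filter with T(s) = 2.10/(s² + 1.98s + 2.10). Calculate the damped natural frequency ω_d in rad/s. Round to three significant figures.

ω_d ≈ 1.06 rad/s

Matching coefficients with s² + 2ζω_n s + ω_n² gives ω_n² = 2.10 ⇒ ω_n = 1.45 rad/s, and ζ = 1.98/(2ω_n) = 0.683.
The damped frequency ω_d = ω_n√(1−ζ²) = 1.06 rad/s.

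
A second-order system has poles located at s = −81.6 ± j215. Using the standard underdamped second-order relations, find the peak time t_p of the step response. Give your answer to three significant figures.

t_p = π/ω_d with ω_d = 215 (the imaginary part), so t_p = 0.0146 s.

t_p ≈ 0.0146 s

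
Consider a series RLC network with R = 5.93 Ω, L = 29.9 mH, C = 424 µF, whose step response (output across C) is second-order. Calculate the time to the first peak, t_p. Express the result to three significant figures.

t_p ≈ 0.0120 s

For a series RLC circuit (capacitor voltage as output), ω_n = 1/√(LC) = 1/√(29.9 mH · 424 µF) = 281 rad/s.
ζ = (R/2)·√(C/L) = (5.93/2)·√(424 µF/29.9 mH) = 0.353.
ω_d = ω_n√(1−ζ²) = 263 rad/s. t_p = π/ω_d = 0.0120 s.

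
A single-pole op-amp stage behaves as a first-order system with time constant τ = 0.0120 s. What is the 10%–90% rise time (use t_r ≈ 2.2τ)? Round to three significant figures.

t_r ≈ 0.0264 s

t_r ≈ 2.2τ = 0.0264 s.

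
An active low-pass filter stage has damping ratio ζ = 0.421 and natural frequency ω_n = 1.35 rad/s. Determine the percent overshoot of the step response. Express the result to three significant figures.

For an underdamped second-order system, %OS = 100·exp(−πζ/√(1−ζ²)).
πζ/√(1−ζ²) = π·0.421/√(1−0.177) = 1.458, so %OS = 100·e^(−1.458) = 23.3%.

%OS ≈ 23.3%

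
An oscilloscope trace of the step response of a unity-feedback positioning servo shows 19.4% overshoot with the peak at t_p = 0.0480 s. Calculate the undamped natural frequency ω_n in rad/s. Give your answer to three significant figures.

ζ from %OS: ζ = |ln 0.194|/√(π²+ln²0.194) = 0.463.
t_p = π/ω_d ⇒ ω_d = 65.4 rad/s; then ω_n = ω_d/√(1−ζ²) = 73.8 rad/s.

ω_n ≈ 73.8 rad/s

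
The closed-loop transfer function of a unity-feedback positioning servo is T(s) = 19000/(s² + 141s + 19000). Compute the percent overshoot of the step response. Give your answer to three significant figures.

%OS ≈ 15.4%

Matching coefficients with s² + 2ζω_n s + ω_n² gives ω_n² = 19000 ⇒ ω_n = 138 rad/s, and ζ = 141/(2ω_n) = 0.511.
%OS = 100·exp(−πζ/√(1−ζ²)) = 15.4%.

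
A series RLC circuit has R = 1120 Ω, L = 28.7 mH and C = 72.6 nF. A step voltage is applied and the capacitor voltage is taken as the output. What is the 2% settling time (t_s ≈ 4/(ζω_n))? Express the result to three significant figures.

For a series RLC circuit (capacitor voltage as output), ω_n = 1/√(LC) = 1/√(28.7 mH · 72.6 nF) = 21900 rad/s.
ζ = (R/2)·√(C/L) = (1120/2)·√(72.6 nF/28.7 mH) = 0.891.
t_s ≈ 4/(ζω_n) = 0.000205 s.

t_s ≈ 0.000205 s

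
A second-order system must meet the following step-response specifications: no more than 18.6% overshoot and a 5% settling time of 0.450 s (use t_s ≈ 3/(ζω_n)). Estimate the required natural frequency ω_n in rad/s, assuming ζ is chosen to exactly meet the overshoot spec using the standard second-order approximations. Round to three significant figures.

Inverting the overshoot relation: ζ = |ln 0.186|/√(π² + ln²0.186) = 0.472.
From t_s ≈ 3/(ζω_n): ω_n = 3/(ζ·t_s) = 3/(0.472·0.450) = 14.1 rad/s.

ω_n ≈ 14.1 rad/s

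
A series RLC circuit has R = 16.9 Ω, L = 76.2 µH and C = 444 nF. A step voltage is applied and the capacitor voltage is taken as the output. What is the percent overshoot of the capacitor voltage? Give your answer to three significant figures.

%OS ≈ 7.05%

For a series RLC circuit (capacitor voltage as output), ω_n = 1/√(LC) = 1/√(76.2 µH · 444 nF) = 172000 rad/s.
ζ = (R/2)·√(C/L) = (16.9/2)·√(444 nF/76.2 µH) = 0.645.
Overshoot: exp(−π·0.645/√(1−0.645²)) = 0.0705, i.e. 7.05%.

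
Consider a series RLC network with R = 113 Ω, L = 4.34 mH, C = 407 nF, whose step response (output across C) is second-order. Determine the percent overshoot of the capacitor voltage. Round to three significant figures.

%OS ≈ 12.8%

For a series RLC circuit (capacitor voltage as output), ω_n = 1/√(LC) = 1/√(4.34 mH · 407 nF) = 23800 rad/s.
ζ = (R/2)·√(C/L) = (113/2)·√(407 nF/4.34 mH) = 0.547.
Overshoot: exp(−π·0.547/√(1−0.547²)) = 0.128, i.e. 12.8%.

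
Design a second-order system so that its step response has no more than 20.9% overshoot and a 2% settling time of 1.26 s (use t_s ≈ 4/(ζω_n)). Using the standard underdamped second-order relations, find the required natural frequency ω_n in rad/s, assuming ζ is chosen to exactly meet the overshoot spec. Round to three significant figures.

ω_n ≈ 7.12 rad/s

From %OS = 100·exp(−πζ/√(1−ζ²)), invert to get ζ = −ln(OS)/√(π² + ln²(OS)) with OS = 0.209.
−ln 0.209 = 1.565, so ζ = 1.565/√(π² + 2.451) = 0.446.
From t_s ≈ 4/(ζω_n): ω_n = 4/(ζ·t_s) = 4/(0.446·1.26) = 7.12 rad/s.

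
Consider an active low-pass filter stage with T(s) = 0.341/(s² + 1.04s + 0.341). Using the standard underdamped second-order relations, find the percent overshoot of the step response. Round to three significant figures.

ω_n = √0.341 = 0.584 rad/s; ζ = 1.04/(2·0.584) = 0.890.
%OS = 100·exp(−πζ/√(1−ζ²)) = 0.214%.

%OS ≈ 0.214%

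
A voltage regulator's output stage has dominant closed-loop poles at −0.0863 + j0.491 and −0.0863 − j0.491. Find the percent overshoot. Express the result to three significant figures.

With σ = 0.0863, ω_d = 0.491: ω_n = √(σ²+ω_d²) = 0.499 rad/s, ζ = σ/ω_n = 0.173.
%OS = 100 e^{−πζ/√(1−ζ²)} with ζ = 0.173 gives 57.6%.

%OS ≈ 57.6%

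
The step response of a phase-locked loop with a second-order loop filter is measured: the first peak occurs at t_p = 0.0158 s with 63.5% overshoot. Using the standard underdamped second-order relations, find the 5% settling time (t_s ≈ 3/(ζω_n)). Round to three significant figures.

t_s ≈ 0.104 s

The overshoot fixes ζ = −ln(OS)/√(π²+ln²(OS)) = 0.143.
From t_p = π/ω_d, ω_d = π/0.0158 = 199 rad/s, so ω_n = ω_d/√(1−ζ²) = 201 rad/s.
t_s ≈ 3/(ζω_n) = 3/(0.143·201) = 0.104 s.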